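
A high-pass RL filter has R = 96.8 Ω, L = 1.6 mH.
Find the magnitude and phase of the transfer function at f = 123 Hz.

Step 1 — Angular frequency: ω = 2π·123 = 772.8 rad/s.
Step 2 — Transfer function: H(jω) = jωL/(R + jωL).
Step 3 — Numerator jωL = j·1.237; denominator R + jωL = 96.8 + j1.237.
Step 4 — H = 0.0001632 + j0.01277.
Step 5 — Magnitude: |H| = 0.01277 (-37.9 dB); phase: φ = 89.3°.

|H| = 0.01277 (-37.9 dB), φ = 89.3°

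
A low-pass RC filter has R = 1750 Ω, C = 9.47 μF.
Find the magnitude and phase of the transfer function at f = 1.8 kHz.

Step 1 — Angular frequency: ω = 2π·1800 = 1.131e+04 rad/s.
Step 2 — Transfer function: H(jω) = 1/(1 + jωRC).
Step 3 — Denominator: 1 + jωRC = 1 + j·1.131e+04·1750·9.47e-06 = 1 + j187.4.
Step 4 — H = 2.846e-05 - j0.005335.
Step 5 — Magnitude: |H| = 0.005335 (-45.5 dB); phase: φ = -89.7°.

|H| = 0.005335 (-45.5 dB), φ = -89.7°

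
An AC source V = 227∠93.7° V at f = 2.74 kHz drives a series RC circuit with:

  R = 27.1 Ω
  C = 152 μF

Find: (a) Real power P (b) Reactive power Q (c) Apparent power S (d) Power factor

Step 1 — Angular frequency: ω = 2π·f = 2π·2740 = 1.722e+04 rad/s.
Step 2 — Component impedances:
  R: Z = R = 27.1 Ω
  C: Z = 1/(jωC) = -j/(ω·C) = 0 - j0.3821 Ω
Step 3 — Series combination: Z_total = R + C = 27.1 - j0.3821 Ω = 27.1∠-0.8° Ω.
Step 4 — Source phasor: V = 227∠93.7° V = -14.65 + j226.5 V.
Step 5 — Current: I = V / Z = -0.6583 + j8.35 A = 8.376∠94.5° A.
Step 6 — Complex power: S = V·I* = 1901 - j26.81 VA.
Step 7 — Real power: P = Re(S) = 1901 W.
Step 8 — Reactive power: Q = Im(S) = -26.81 VAR.
Step 9 — Apparent power: |S| = 1901 VA.
Step 10 — Power factor: PF = P/|S| = 0.9999 (leading).

(a) P = 1901 W  (b) Q = -26.81 VAR  (c) S = 1901 VA  (d) PF = 0.9999 (leading)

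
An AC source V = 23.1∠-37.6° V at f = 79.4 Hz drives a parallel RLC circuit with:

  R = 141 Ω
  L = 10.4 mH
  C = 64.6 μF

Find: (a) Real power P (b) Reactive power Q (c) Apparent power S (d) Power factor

Step 1 — Angular frequency: ω = 2π·f = 2π·79.4 = 498.9 rad/s.
Step 2 — Component impedances:
  R: Z = R = 141 Ω
  L: Z = jωL = j·498.9·0.0104 = 0 + j5.188 Ω
  C: Z = 1/(jωC) = -j/(ω·C) = 0 - j31.03 Ω
Step 3 — Parallel combination: 1/Z_total = 1/R + 1/L + 1/C; Z_total = 0.2747 + j6.218 Ω = 6.224∠87.5° Ω.
Step 4 — Source phasor: V = 23.1∠-37.6° V = 18.3 - j14.09 V.
Step 5 — Current: I = V / Z = -2.132 - j3.038 A = 3.711∠-125.1° A.
Step 6 — Complex power: S = V·I* = 3.784 + j85.65 VA.
Step 7 — Real power: P = Re(S) = 3.784 W.
Step 8 — Reactive power: Q = Im(S) = 85.65 VAR.
Step 9 — Apparent power: |S| = 85.73 VA.
Step 10 — Power factor: PF = P/|S| = 0.04414 (lagging).

(a) P = 3.784 W  (b) Q = 85.65 VAR  (c) S = 85.73 VA  (d) PF = 0.04414 (lagging)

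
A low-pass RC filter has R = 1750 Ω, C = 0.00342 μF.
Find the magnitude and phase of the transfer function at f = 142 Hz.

Step 1 — Angular frequency: ω = 2π·142 = 892.2 rad/s.
Step 2 — Transfer function: H(jω) = 1/(1 + jωRC).
Step 3 — Denominator: 1 + jωRC = 1 + j·892.2·1750·3.42e-09 = 1 + j0.00534.
Step 4 — H = 1 - j0.00534.
Step 5 — Magnitude: |H| = 1 (-0.0 dB); phase: φ = -0.3°.

|H| = 1 (-0.0 dB), φ = -0.3°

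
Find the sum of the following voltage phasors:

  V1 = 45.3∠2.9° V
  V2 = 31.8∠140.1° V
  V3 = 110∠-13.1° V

Step 1 — Convert each phasor to rectangular form:
  V1 = 45.3·(cos(2.9°) + j·sin(2.9°)) = 45.24 + j2.292 V
  V2 = 31.8·(cos(140.1°) + j·sin(140.1°)) = -24.4 + j20.4 V
  V3 = 110·(cos(-13.1°) + j·sin(-13.1°)) = 107.1 - j24.93 V
Step 2 — Sum components: V_total = 128 - j2.242 V.
Step 3 — Convert to polar: |V_total| = 128 V, ∠V_total = -1.0°.

V_total = 128∠-1.0° V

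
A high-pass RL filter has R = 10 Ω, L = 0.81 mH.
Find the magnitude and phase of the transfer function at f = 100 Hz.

Step 1 — Angular frequency: ω = 2π·100 = 628.3 rad/s.
Step 2 — Transfer function: H(jω) = jωL/(R + jωL).
Step 3 — Numerator jωL = j·0.5089; denominator R + jωL = 10 + j0.5089.
Step 4 — H = 0.002583 + j0.05076.
Step 5 — Magnitude: |H| = 0.05083 (-25.9 dB); phase: φ = 87.1°.

|H| = 0.05083 (-25.9 dB), φ = 87.1°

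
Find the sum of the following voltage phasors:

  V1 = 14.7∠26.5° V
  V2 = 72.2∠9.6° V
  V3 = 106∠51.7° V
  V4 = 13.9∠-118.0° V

Step 1 — Convert each phasor to rectangular form:
  V1 = 14.7·(cos(26.5°) + j·sin(26.5°)) = 13.16 + j6.559 V
  V2 = 72.2·(cos(9.6°) + j·sin(9.6°)) = 71.19 + j12.04 V
  V3 = 106·(cos(51.7°) + j·sin(51.7°)) = 65.7 + j83.19 V
  V4 = 13.9·(cos(-118.0°) + j·sin(-118.0°)) = -6.526 - j12.27 V
Step 2 — Sum components: V_total = 143.5 + j89.51 V.
Step 3 — Convert to polar: |V_total| = 169.1 V, ∠V_total = 32.0°.

V_total = 169.1∠32.0° V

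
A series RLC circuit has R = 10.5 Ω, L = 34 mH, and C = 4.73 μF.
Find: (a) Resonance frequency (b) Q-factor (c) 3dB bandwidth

Step 1 — Resonance condition Im(Z)=0 gives ω₀ = 1/√(LC).
Step 2 — ω₀ = 1/√(0.034·4.73e-06) = 2494 rad/s.
Step 3 — f₀ = ω₀/(2π) = 396.9 Hz.
Step 4 — Series Q: Q = ω₀L/R = 2494·0.034/10.5 = 8.075.
Step 5 — 3dB bandwidth: Δω = ω₀/Q = 308.8 rad/s; BW = Δω/(2π) = 49.15 Hz.

(a) f₀ = 396.9 Hz  (b) Q = 8.075  (c) BW = 49.15 Hz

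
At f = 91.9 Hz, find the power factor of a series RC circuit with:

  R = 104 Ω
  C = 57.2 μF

Step 1 — Angular frequency: ω = 2π·f = 2π·91.9 = 577.4 rad/s.
Step 2 — Component impedances:
  R: Z = R = 104 Ω
  C: Z = 1/(jωC) = -j/(ω·C) = 0 - j30.28 Ω
Step 3 — Series combination: Z_total = R + C = 104 - j30.28 Ω = 108.3∠-16.2° Ω.
Step 4 — Power factor: PF = cos(φ) = Re(Z)/|Z| = 104/108.32 = 0.9601.
Step 5 — Type: Im(Z) = -30.28 ⇒ leading (phase φ = -16.2°).

PF = 0.9601 (leading, φ = -16.2°)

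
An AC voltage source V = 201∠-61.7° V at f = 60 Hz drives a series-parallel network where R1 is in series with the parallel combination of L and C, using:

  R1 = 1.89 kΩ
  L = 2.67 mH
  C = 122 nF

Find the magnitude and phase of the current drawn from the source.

Step 1 — Angular frequency: ω = 2π·f = 2π·60 = 377 rad/s.
Step 2 — Component impedances:
  R1: Z = R = 1890 Ω
  L: Z = jωL = j·377·0.00267 = 0 + j1.007 Ω
  C: Z = 1/(jωC) = -j/(ω·C) = 0 - j2.174e+04 Ω
Step 3 — Parallel branch: L || C = 1/(1/L + 1/C) = 0 + j1.007 Ω.
Step 4 — Series with R1: Z_total = R1 + (L || C) = 1890 + j1.007 Ω = 1890∠0.0° Ω.
Step 5 — Source phasor: V = 201∠-61.7° V = 95.29 - j177 V.
Step 6 — Ohm's law: I = V / Z_total = (95.29 - j177) / (1890 + j1.007) = 0.05037 - j0.09366 A.
Step 7 — Convert to polar: |I| = 0.1063 A, ∠I = -61.7°.

I = 0.1063∠-61.7° A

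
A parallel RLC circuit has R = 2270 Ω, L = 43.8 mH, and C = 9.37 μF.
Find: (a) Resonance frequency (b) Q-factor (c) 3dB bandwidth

Step 1 — Resonance: ω₀ = 1/√(LC) = 1/√(0.0438·9.37e-06) = 1561 rad/s.
Step 2 — f₀ = ω₀/(2π) = 248.4 Hz.
Step 3 — Parallel Q: Q = R/(ω₀L) = 2270/(1561·0.0438) = 33.2.
Step 4 — Bandwidth: Δω = ω₀/Q = 47.01 rad/s; BW = Δω/(2π) = 7.483 Hz.

(a) f₀ = 248.4 Hz  (b) Q = 33.2  (c) BW = 7.483 Hz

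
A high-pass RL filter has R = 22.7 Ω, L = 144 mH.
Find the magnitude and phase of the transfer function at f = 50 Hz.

Step 1 — Angular frequency: ω = 2π·50 = 314.2 rad/s.
Step 2 — Transfer function: H(jω) = jωL/(R + jωL).
Step 3 — Numerator jωL = j·45.24; denominator R + jωL = 22.7 + j45.24.
Step 4 — H = 0.7989 + j0.4009.
Step 5 — Magnitude: |H| = 0.8938 (-1.0 dB); phase: φ = 26.6°.

|H| = 0.8938 (-1.0 dB), φ = 26.6°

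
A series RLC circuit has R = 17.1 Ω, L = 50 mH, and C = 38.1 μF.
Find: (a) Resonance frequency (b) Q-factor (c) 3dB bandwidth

Step 1 — Resonance: ω₀ = 1/√(LC) = 1/√(0.05·3.81e-05) = 724.5 rad/s.
Step 2 — f₀ = ω₀/(2π) = 115.3 Hz.
Step 3 — Series Q: Q = ω₀L/R = 724.5·0.05/17.1 = 2.118.
Step 4 — Bandwidth: Δω = ω₀/Q = 342 rad/s; BW = Δω/(2π) = 54.43 Hz.

(a) f₀ = 115.3 Hz  (b) Q = 2.118  (c) BW = 54.43 Hz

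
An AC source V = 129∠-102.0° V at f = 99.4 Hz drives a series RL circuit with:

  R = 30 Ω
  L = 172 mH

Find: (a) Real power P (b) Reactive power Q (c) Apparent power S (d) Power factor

Step 1 — Angular frequency: ω = 2π·f = 2π·99.4 = 624.5 rad/s.
Step 2 — Component impedances:
  R: Z = R = 30 Ω
  L: Z = jωL = j·624.5·0.172 = 0 + j107.4 Ω
Step 3 — Series combination: Z_total = R + L = 30 + j107.4 Ω = 111.5∠74.4° Ω.
Step 4 — Source phasor: V = 129∠-102.0° V = -26.82 - j126.2 V.
Step 5 — Current: I = V / Z = -1.154 - j0.0727 A = 1.157∠-176.4° A.
Step 6 — Complex power: S = V·I* = 40.13 + j143.7 VA.
Step 7 — Real power: P = Re(S) = 40.13 W.
Step 8 — Reactive power: Q = Im(S) = 143.7 VAR.
Step 9 — Apparent power: |S| = 149.2 VA.
Step 10 — Power factor: PF = P/|S| = 0.269 (lagging).

(a) P = 40.13 W  (b) Q = 143.7 VAR  (c) S = 149.2 VA  (d) PF = 0.269 (lagging)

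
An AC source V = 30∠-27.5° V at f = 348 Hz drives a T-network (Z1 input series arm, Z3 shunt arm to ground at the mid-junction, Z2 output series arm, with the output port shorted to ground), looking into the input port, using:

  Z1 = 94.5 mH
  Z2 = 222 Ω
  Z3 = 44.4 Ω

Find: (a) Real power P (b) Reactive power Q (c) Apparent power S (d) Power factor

Step 1 — Angular frequency: ω = 2π·f = 2π·348 = 2187 rad/s.
Step 2 — Component impedances:
  Z1: Z = jωL = j·2187·0.0945 = 0 + j206.6 Ω
  Z2: Z = R = 222 Ω
  Z3: Z = R = 44.4 Ω
Step 3 — With the output port shorted to ground, the output series arm Z2 runs from the junction to ground; the shunt arm Z3 also runs from the junction to ground. They appear in parallel: Z3 || Z2 = 37 Ω.
Step 4 — Series with input arm Z1: Z_in = Z1 + (Z3 || Z2) = 37 + j206.6 Ω = 209.9∠79.8° Ω.
Step 5 — Source phasor: V = 30∠-27.5° V = 26.61 - j13.85 V.
Step 6 — Current: I = V / Z = -0.04261 - j0.1364 A = 0.1429∠-107.3° A.
Step 7 — Complex power: S = V·I* = 0.7557 + j4.22 VA.
Step 8 — Real power: P = Re(S) = 0.7557 W.
Step 9 — Reactive power: Q = Im(S) = 4.22 VAR.
Step 10 — Apparent power: |S| = 4.287 VA.
Step 11 — Power factor: PF = P/|S| = 0.1763 (lagging).

(a) P = 0.7557 W  (b) Q = 4.22 VAR  (c) S = 4.287 VA  (d) PF = 0.1763 (lagging)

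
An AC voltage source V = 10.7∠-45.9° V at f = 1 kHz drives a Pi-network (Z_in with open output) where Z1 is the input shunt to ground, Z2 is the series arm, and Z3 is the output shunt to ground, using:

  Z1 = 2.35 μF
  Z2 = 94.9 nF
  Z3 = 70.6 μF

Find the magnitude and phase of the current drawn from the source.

Step 1 — Angular frequency: ω = 2π·f = 2π·1000 = 6283 rad/s.
Step 2 — Component impedances:
  Z1: Z = 1/(jωC) = -j/(ω·C) = 0 - j67.73 Ω
  Z2: Z = 1/(jωC) = -j/(ω·C) = 0 - j1677 Ω
  Z3: Z = 1/(jωC) = -j/(ω·C) = 0 - j2.254 Ω
Step 3 — With open output, the series arm Z2 and the output shunt Z3 appear in series to ground: Z2 + Z3 = 0 - j1679 Ω.
Step 4 — Parallel with input shunt Z1: Z_in = Z1 || (Z2 + Z3) = 0 - j65.1 Ω = 65.1∠-90.0° Ω.
Step 5 — Source phasor: V = 10.7∠-45.9° V = 7.446 - j7.684 V.
Step 6 — Ohm's law: I = V / Z_total = (7.446 - j7.684) / (0 - j65.1) = 0.118 + j0.1144 A.
Step 7 — Convert to polar: |I| = 0.1644 A, ∠I = 44.1°.

I = 0.1644∠44.1° A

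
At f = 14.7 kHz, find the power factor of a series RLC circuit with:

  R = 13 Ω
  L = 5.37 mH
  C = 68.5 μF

Step 1 — Angular frequency: ω = 2π·f = 2π·1.47e+04 = 9.236e+04 rad/s.
Step 2 — Component impedances:
  R: Z = R = 13 Ω
  L: Z = jωL = j·9.236e+04·0.00537 = 0 + j496 Ω
  C: Z = 1/(jωC) = -j/(ω·C) = 0 - j0.1581 Ω
Step 3 — Series combination: Z_total = R + L + C = 13 + j495.8 Ω = 496∠88.5° Ω.
Step 4 — Power factor: PF = cos(φ) = Re(Z)/|Z| = 13/496 = 0.02621.
Step 5 — Type: Im(Z) = 495.8 ⇒ lagging (phase φ = 88.5°).

PF = 0.02621 (lagging, φ = 88.5°)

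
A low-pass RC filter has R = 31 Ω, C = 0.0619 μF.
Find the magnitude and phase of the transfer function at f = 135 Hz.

Step 1 — Angular frequency: ω = 2π·135 = 848.2 rad/s.
Step 2 — Transfer function: H(jω) = 1/(1 + jωRC).
Step 3 — Denominator: 1 + jωRC = 1 + j·848.2·31·6.19e-08 = 1 + j0.001628.
Step 4 — H = 1 - j0.001628.
Step 5 — Magnitude: |H| = 1 (-0.0 dB); phase: φ = -0.1°.

|H| = 1 (-0.0 dB), φ = -0.1°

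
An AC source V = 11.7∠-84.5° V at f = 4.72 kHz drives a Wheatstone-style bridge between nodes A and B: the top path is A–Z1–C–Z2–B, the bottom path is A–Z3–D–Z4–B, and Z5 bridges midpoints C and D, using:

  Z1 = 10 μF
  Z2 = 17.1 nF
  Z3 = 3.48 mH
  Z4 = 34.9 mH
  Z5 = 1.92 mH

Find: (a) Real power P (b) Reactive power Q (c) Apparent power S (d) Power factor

Step 1 — Angular frequency: ω = 2π·f = 2π·4720 = 2.966e+04 rad/s.
Step 2 — Component impedances:
  Z1: Z = 1/(jωC) = -j/(ω·C) = 0 - j3.372 Ω
  Z2: Z = 1/(jωC) = -j/(ω·C) = 0 - j1972 Ω
  Z3: Z = jωL = j·2.966e+04·0.00348 = 0 + j103.2 Ω
  Z4: Z = jωL = j·2.966e+04·0.0349 = 0 + j1035 Ω
  Z5: Z = jωL = j·2.966e+04·0.00192 = 0 + j56.94 Ω
Step 3 — Bridge requires nodal analysis (the Z5 bridge couples midpoints C and D, so the two paths cannot be reduced to a simple series/parallel combination). Setting node B to ground and injecting 1 A at node A, the 3-node admittance system at A, C, D solves to V_A = Z_AB = 0 + j2347 Ω = 2347∠90.0° Ω.
Step 4 — Source phasor: V = 11.7∠-84.5° V = 1.121 - j11.65 V.
Step 5 — Current: I = V / Z = -0.004961 - j0.0004777 A = 0.004984∠-174.5° A.
Step 6 — Complex power: S = V·I* = 0 + j0.05831 VA.
Step 7 — Real power: P = Re(S) = 0 W.
Step 8 — Reactive power: Q = Im(S) = 0.05831 VAR.
Step 9 — Apparent power: |S| = 0.05831 VA.
Step 10 — Power factor: PF = P/|S| = 0 (lagging).

(a) P = 0 W  (b) Q = 0.05831 VAR  (c) S = 0.05831 VA  (d) PF = 0 (lagging)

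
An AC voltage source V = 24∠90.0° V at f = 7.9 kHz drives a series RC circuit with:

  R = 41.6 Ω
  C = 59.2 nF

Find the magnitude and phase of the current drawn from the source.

Step 1 — Angular frequency: ω = 2π·f = 2π·7900 = 4.964e+04 rad/s.
Step 2 — Component impedances:
  R: Z = R = 41.6 Ω
  C: Z = 1/(jωC) = -j/(ω·C) = 0 - j340.3 Ω
Step 3 — Series combination: Z_total = R + C = 41.6 - j340.3 Ω = 342.8∠-83.0° Ω.
Step 4 — Source phasor: V = 24∠90.0° V = 0 + j24 V.
Step 5 — Ohm's law: I = V / Z_total = (0 + j24) / (41.6 - j340.3) = -0.06949 + j0.008494 A.
Step 6 — Convert to polar: |I| = 0.07 A, ∠I = 173.0°.

I = 0.07∠173.0° A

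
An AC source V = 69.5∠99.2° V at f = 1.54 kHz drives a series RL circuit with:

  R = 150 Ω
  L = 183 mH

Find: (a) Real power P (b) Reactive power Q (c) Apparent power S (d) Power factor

Step 1 — Angular frequency: ω = 2π·f = 2π·1540 = 9676 rad/s.
Step 2 — Component impedances:
  R: Z = R = 150 Ω
  L: Z = jωL = j·9676·0.183 = 0 + j1771 Ω
Step 3 — Series combination: Z_total = R + L = 150 + j1771 Ω = 1777∠85.2° Ω.
Step 4 — Source phasor: V = 69.5∠99.2° V = -11.11 + j68.61 V.
Step 5 — Current: I = V / Z = 0.03794 + j0.009489 A = 0.03911∠14.0° A.
Step 6 — Complex power: S = V·I* = 0.2294 + j2.708 VA.
Step 7 — Real power: P = Re(S) = 0.2294 W.
Step 8 — Reactive power: Q = Im(S) = 2.708 VAR.
Step 9 — Apparent power: |S| = 2.718 VA.
Step 10 — Power factor: PF = P/|S| = 0.08441 (lagging).

(a) P = 0.2294 W  (b) Q = 2.708 VAR  (c) S = 2.718 VA  (d) PF = 0.08441 (lagging)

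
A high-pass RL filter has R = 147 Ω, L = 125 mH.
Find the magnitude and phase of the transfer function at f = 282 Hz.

Step 1 — Angular frequency: ω = 2π·282 = 1772 rad/s.
Step 2 — Transfer function: H(jω) = jωL/(R + jωL).
Step 3 — Numerator jωL = j·221.5; denominator R + jωL = 147 + j221.5.
Step 4 — H = 0.6942 + j0.4607.
Step 5 — Magnitude: |H| = 0.8332 (-1.6 dB); phase: φ = 33.6°.

|H| = 0.8332 (-1.6 dB), φ = 33.6°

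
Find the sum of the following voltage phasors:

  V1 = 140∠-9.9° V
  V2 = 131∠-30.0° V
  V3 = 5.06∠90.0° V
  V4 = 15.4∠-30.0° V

Step 1 — Convert each phasor to rectangular form:
  V1 = 140·(cos(-9.9°) + j·sin(-9.9°)) = 137.9 - j24.07 V
  V2 = 131·(cos(-30.0°) + j·sin(-30.0°)) = 113.4 - j65.5 V
  V3 = 5.06·(cos(90.0°) + j·sin(90.0°)) = 0 + j5.06 V
  V4 = 15.4·(cos(-30.0°) + j·sin(-30.0°)) = 13.34 - j7.7 V
Step 2 — Sum components: V_total = 264.7 - j92.21 V.
Step 3 — Convert to polar: |V_total| = 280.3 V, ∠V_total = -19.2°.

V_total = 280.3∠-19.2° V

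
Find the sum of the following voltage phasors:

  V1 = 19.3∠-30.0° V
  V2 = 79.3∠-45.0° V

Step 1 — Convert each phasor to rectangular form:
  V1 = 19.3·(cos(-30.0°) + j·sin(-30.0°)) = 16.71 - j9.65 V
  V2 = 79.3·(cos(-45.0°) + j·sin(-45.0°)) = 56.07 - j56.07 V
Step 2 — Sum components: V_total = 72.79 - j65.72 V.
Step 3 — Convert to polar: |V_total| = 98.07 V, ∠V_total = -42.1°.

V_total = 98.07∠-42.1° V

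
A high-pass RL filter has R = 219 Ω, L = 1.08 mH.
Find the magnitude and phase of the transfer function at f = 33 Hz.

Step 1 — Angular frequency: ω = 2π·33 = 207.3 rad/s.
Step 2 — Transfer function: H(jω) = jωL/(R + jωL).
Step 3 — Numerator jωL = j·0.2239; denominator R + jωL = 219 + j0.2239.
Step 4 — H = 1.046e-06 + j0.001023.
Step 5 — Magnitude: |H| = 0.001023 (-59.8 dB); phase: φ = 89.9°.

|H| = 0.001023 (-59.8 dB), φ = 89.9°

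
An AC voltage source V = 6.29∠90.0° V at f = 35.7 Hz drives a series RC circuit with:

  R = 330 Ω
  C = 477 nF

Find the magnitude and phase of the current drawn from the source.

Step 1 — Angular frequency: ω = 2π·f = 2π·35.7 = 224.3 rad/s.
Step 2 — Component impedances:
  R: Z = R = 330 Ω
  C: Z = 1/(jωC) = -j/(ω·C) = 0 - j9346 Ω
Step 3 — Series combination: Z_total = R + C = 330 - j9346 Ω = 9352∠-88.0° Ω.
Step 4 — Source phasor: V = 6.29∠90.0° V = 0 + j6.29 V.
Step 5 — Ohm's law: I = V / Z_total = (0 + j6.29) / (330 - j9346) = -0.0006722 + j2.373e-05 A.
Step 6 — Convert to polar: |I| = 0.0006726 A, ∠I = 178.0°.

I = 0.0006726∠178.0° A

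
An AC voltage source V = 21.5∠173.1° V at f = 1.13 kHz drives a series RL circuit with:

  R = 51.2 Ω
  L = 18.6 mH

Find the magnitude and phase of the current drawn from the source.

Step 1 — Angular frequency: ω = 2π·f = 2π·1130 = 7100 rad/s.
Step 2 — Component impedances:
  R: Z = R = 51.2 Ω
  L: Z = jωL = j·7100·0.0186 = 0 + j132.1 Ω
Step 3 — Series combination: Z_total = R + L = 51.2 + j132.1 Ω = 141.6∠68.8° Ω.
Step 4 — Source phasor: V = 21.5∠173.1° V = -21.34 + j2.583 V.
Step 5 — Ohm's law: I = V / Z_total = (-21.34 + j2.583) / (51.2 + j132.1) = -0.03747 + j0.1471 A.
Step 6 — Convert to polar: |I| = 0.1518 A, ∠I = 104.3°.

I = 0.1518∠104.3° A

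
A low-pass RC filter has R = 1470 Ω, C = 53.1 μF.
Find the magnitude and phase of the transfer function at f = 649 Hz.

Step 1 — Angular frequency: ω = 2π·649 = 4078 rad/s.
Step 2 — Transfer function: H(jω) = 1/(1 + jωRC).
Step 3 — Denominator: 1 + jωRC = 1 + j·4078·1470·5.31e-05 = 1 + j318.3.
Step 4 — H = 9.87e-06 - j0.003142.
Step 5 — Magnitude: |H| = 0.003142 (-50.1 dB); phase: φ = -89.8°.

|H| = 0.003142 (-50.1 dB), φ = -89.8°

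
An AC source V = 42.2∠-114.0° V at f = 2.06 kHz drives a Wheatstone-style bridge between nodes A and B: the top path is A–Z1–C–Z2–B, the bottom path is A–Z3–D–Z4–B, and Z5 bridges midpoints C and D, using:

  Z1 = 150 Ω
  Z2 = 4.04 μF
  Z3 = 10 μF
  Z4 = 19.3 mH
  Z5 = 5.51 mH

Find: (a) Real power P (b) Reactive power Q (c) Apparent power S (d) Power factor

Step 1 — Angular frequency: ω = 2π·f = 2π·2060 = 1.294e+04 rad/s.
Step 2 — Component impedances:
  Z1: Z = R = 150 Ω
  Z2: Z = 1/(jωC) = -j/(ω·C) = 0 - j19.12 Ω
  Z3: Z = 1/(jωC) = -j/(ω·C) = 0 - j7.726 Ω
  Z4: Z = jωL = j·1.294e+04·0.0193 = 0 + j249.8 Ω
  Z5: Z = jωL = j·1.294e+04·0.00551 = 0 + j71.32 Ω
Step 3 — Bridge requires nodal analysis (the Z5 bridge couples midpoints C and D, so the two paths cannot be reduced to a simple series/parallel combination). Setting node B to ground and injecting 1 A at node A, the 3-node admittance system at A, C, D solves to V_A = Z_AB = 15.97 + j30.47 Ω = 34.4∠62.3° Ω.
Step 4 — Source phasor: V = 42.2∠-114.0° V = -17.16 - j38.55 V.
Step 5 — Current: I = V / Z = -1.224 - j0.07831 A = 1.227∠-176.3° A.
Step 6 — Complex power: S = V·I* = 24.03 + j45.85 VA.
Step 7 — Real power: P = Re(S) = 24.03 W.
Step 8 — Reactive power: Q = Im(S) = 45.85 VAR.
Step 9 — Apparent power: |S| = 51.77 VA.
Step 10 — Power factor: PF = P/|S| = 0.4642 (lagging).

(a) P = 24.03 W  (b) Q = 45.85 VAR  (c) S = 51.77 VA  (d) PF = 0.4642 (lagging)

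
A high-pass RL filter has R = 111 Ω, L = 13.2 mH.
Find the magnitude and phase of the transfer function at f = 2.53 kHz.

Step 1 — Angular frequency: ω = 2π·2530 = 1.59e+04 rad/s.
Step 2 — Transfer function: H(jω) = jωL/(R + jωL).
Step 3 — Numerator jωL = j·209.8; denominator R + jωL = 111 + j209.8.
Step 4 — H = 0.7814 + j0.4133.
Step 5 — Magnitude: |H| = 0.8839 (-1.1 dB); phase: φ = 27.9°.

|H| = 0.8839 (-1.1 dB), φ = 27.9°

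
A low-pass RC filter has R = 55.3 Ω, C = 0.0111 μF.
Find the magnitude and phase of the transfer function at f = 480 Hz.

Step 1 — Angular frequency: ω = 2π·480 = 3016 rad/s.
Step 2 — Transfer function: H(jω) = 1/(1 + jωRC).
Step 3 — Denominator: 1 + jωRC = 1 + j·3016·55.3·1.11e-08 = 1 + j0.001851.
Step 4 — H = 1 - j0.001851.
Step 5 — Magnitude: |H| = 1 (-0.0 dB); phase: φ = -0.1°.

|H| = 1 (-0.0 dB), φ = -0.1°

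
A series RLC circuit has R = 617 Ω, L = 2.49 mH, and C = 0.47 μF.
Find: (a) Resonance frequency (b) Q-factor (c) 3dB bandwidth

Step 1 — Resonance: ω₀ = 1/√(LC) = 1/√(0.00249·4.7e-07) = 2.923e+04 rad/s.
Step 2 — f₀ = ω₀/(2π) = 4652 Hz.
Step 3 — Series Q: Q = ω₀L/R = 2.923e+04·0.00249/617 = 0.118.
Step 4 — Bandwidth: Δω = ω₀/Q = 2.478e+05 rad/s; BW = Δω/(2π) = 3.944e+04 Hz.

(a) f₀ = 4652 Hz  (b) Q = 0.118  (c) BW = 3.944e+04 Hz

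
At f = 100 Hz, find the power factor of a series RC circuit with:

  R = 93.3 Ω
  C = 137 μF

Step 1 — Angular frequency: ω = 2π·f = 2π·100 = 628.3 rad/s.
Step 2 — Component impedances:
  R: Z = R = 93.3 Ω
  C: Z = 1/(jωC) = -j/(ω·C) = 0 - j11.62 Ω
Step 3 — Series combination: Z_total = R + C = 93.3 - j11.62 Ω = 94.02∠-7.1° Ω.
Step 4 — Power factor: PF = cos(φ) = Re(Z)/|Z| = 93.3/94.02 = 0.9923.
Step 5 — Type: Im(Z) = -11.62 ⇒ leading (phase φ = -7.1°).

PF = 0.9923 (leading, φ = -7.1°)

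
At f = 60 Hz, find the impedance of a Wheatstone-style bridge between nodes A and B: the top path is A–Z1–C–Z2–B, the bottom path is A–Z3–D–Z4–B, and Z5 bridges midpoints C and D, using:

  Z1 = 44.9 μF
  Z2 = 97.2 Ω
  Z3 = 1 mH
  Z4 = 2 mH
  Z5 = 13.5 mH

Step 1 — Angular frequency: ω = 2π·f = 2π·60 = 377 rad/s.
Step 2 — Component impedances:
  Z1: Z = 1/(jωC) = -j/(ω·C) = 0 - j59.08 Ω
  Z2: Z = R = 97.2 Ω
  Z3: Z = jωL = j·377·0.001 = 0 + j0.377 Ω
  Z4: Z = jωL = j·377·0.002 = 0 + j0.754 Ω
  Z5: Z = jωL = j·377·0.0135 = 0 + j5.089 Ω
Step 3 — Bridge requires nodal analysis (the Z5 bridge couples midpoints C and D, so the two paths cannot be reduced to a simple series/parallel combination). Setting node B to ground and injecting 1 A at node A, the 3-node admittance system at A, C, D solves to V_A = Z_AB = 0.005284 + j1.133 Ω = 1.133∠89.7° Ω.

Z = 0.005284 + j1.133 Ω = 1.133∠89.7° Ω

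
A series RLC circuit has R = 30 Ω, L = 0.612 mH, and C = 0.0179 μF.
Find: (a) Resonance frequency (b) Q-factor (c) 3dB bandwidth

Step 1 — Resonance: ω₀ = 1/√(LC) = 1/√(0.000612·1.79e-08) = 3.021e+05 rad/s.
Step 2 — f₀ = ω₀/(2π) = 4.809e+04 Hz.
Step 3 — Series Q: Q = ω₀L/R = 3.021e+05·0.000612/30 = 6.164.
Step 4 — Bandwidth: Δω = ω₀/Q = 4.902e+04 rad/s; BW = Δω/(2π) = 7802 Hz.

(a) f₀ = 4.809e+04 Hz  (b) Q = 6.164  (c) BW = 7802 Hz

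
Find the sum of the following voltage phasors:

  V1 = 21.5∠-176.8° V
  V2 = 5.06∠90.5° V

Step 1 — Convert each phasor to rectangular form:
  V1 = 21.5·(cos(-176.8°) + j·sin(-176.8°)) = -21.47 - j1.2 V
  V2 = 5.06·(cos(90.5°) + j·sin(90.5°)) = -0.04416 + j5.06 V
Step 2 — Sum components: V_total = -21.51 + j3.86 V.
Step 3 — Convert to polar: |V_total| = 21.85 V, ∠V_total = 169.8°.

V_total = 21.85∠169.8° V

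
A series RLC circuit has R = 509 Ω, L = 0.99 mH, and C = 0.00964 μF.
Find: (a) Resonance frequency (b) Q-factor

Step 1 — Resonance condition Im(Z)=0 gives ω₀ = 1/√(LC).
Step 2 — ω₀ = 1/√(0.00099·9.64e-09) = 3.237e+05 rad/s.
Step 3 — f₀ = ω₀/(2π) = 5.152e+04 Hz.
Step 4 — Series Q: Q = ω₀L/R = 3.237e+05·0.00099/509 = 0.6296.

(a) f₀ = 5.152e+04 Hz  (b) Q = 0.6296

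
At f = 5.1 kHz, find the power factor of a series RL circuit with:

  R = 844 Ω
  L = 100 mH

Step 1 — Angular frequency: ω = 2π·f = 2π·5100 = 3.204e+04 rad/s.
Step 2 — Component impedances:
  R: Z = R = 844 Ω
  L: Z = jωL = j·3.204e+04·0.1 = 0 + j3204 Ω
Step 3 — Series combination: Z_total = R + L = 844 + j3204 Ω = 3314∠75.2° Ω.
Step 4 — Power factor: PF = cos(φ) = Re(Z)/|Z| = 844/3314 = 0.2547.
Step 5 — Type: Im(Z) = 3204 ⇒ lagging (phase φ = 75.2°).

PF = 0.2547 (lagging, φ = 75.2°)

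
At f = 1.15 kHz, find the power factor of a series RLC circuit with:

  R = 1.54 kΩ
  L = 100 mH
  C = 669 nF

Step 1 — Angular frequency: ω = 2π·f = 2π·1150 = 7226 rad/s.
Step 2 — Component impedances:
  R: Z = R = 1540 Ω
  L: Z = jωL = j·7226·0.1 = 0 + j722.6 Ω
  C: Z = 1/(jωC) = -j/(ω·C) = 0 - j206.9 Ω
Step 3 — Series combination: Z_total = R + L + C = 1540 + j515.7 Ω = 1624∠18.5° Ω.
Step 4 — Power factor: PF = cos(φ) = Re(Z)/|Z| = 1540/1624.1 = 0.9482.
Step 5 — Type: Im(Z) = 515.7 ⇒ lagging (phase φ = 18.5°).

PF = 0.9482 (lagging, φ = 18.5°)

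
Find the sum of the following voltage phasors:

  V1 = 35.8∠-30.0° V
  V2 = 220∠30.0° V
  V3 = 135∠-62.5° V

Step 1 — Convert each phasor to rectangular form:
  V1 = 35.8·(cos(-30.0°) + j·sin(-30.0°)) = 31 - j17.9 V
  V2 = 220·(cos(30.0°) + j·sin(30.0°)) = 190.5 + j110 V
  V3 = 135·(cos(-62.5°) + j·sin(-62.5°)) = 62.34 - j119.7 V
Step 2 — Sum components: V_total = 283.9 - j27.65 V.
Step 3 — Convert to polar: |V_total| = 285.2 V, ∠V_total = -5.6°.

V_total = 285.2∠-5.6° V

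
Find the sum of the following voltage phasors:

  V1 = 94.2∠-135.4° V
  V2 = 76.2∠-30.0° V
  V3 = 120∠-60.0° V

Step 1 — Convert each phasor to rectangular form:
  V1 = 94.2·(cos(-135.4°) + j·sin(-135.4°)) = -67.07 - j66.14 V
  V2 = 76.2·(cos(-30.0°) + j·sin(-30.0°)) = 65.99 - j38.1 V
  V3 = 120·(cos(-60.0°) + j·sin(-60.0°)) = 60 - j103.9 V
Step 2 — Sum components: V_total = 58.92 - j208.2 V.
Step 3 — Convert to polar: |V_total| = 216.3 V, ∠V_total = -74.2°.

V_total = 216.3∠-74.2° V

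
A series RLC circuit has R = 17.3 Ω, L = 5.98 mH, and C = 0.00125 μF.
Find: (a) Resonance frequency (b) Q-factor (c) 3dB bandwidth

Step 1 — Resonance condition Im(Z)=0 gives ω₀ = 1/√(LC).
Step 2 — ω₀ = 1/√(0.00598·1.25e-09) = 3.658e+05 rad/s.
Step 3 — f₀ = ω₀/(2π) = 5.821e+04 Hz.
Step 4 — Series Q: Q = ω₀L/R = 3.658e+05·0.00598/17.3 = 126.4.
Step 5 — 3dB bandwidth: Δω = ω₀/Q = 2893 rad/s; BW = Δω/(2π) = 460.4 Hz.

(a) f₀ = 5.821e+04 Hz  (b) Q = 126.4  (c) BW = 460.4 Hz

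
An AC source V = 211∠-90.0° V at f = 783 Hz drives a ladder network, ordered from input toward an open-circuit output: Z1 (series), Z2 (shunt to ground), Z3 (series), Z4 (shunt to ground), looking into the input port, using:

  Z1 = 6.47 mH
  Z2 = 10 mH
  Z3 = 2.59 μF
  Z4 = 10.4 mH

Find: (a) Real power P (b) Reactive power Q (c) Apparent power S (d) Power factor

Step 1 — Angular frequency: ω = 2π·f = 2π·783 = 4920 rad/s.
Step 2 — Component impedances:
  Z1: Z = jωL = j·4920·0.00647 = 0 + j31.83 Ω
  Z2: Z = jωL = j·4920·0.01 = 0 + j49.2 Ω
  Z3: Z = 1/(jωC) = -j/(ω·C) = 0 - j78.48 Ω
  Z4: Z = jωL = j·4920·0.0104 = 0 + j51.17 Ω
Step 3 — Ladder network (open output): work backward from the far end, alternating series and parallel combinations. Z_in = 0 - j29.58 Ω = 29.58∠-90.0° Ω.
Step 4 — Source phasor: V = 211∠-90.0° V = 0 - j211 V.
Step 5 — Current: I = V / Z = 7.133 A = 7.133∠0.0° A.
Step 6 — Complex power: S = V·I* = 0 - j1505 VA.
Step 7 — Real power: P = Re(S) = 0 W.
Step 8 — Reactive power: Q = Im(S) = -1505 VAR.
Step 9 — Apparent power: |S| = 1505 VA.
Step 10 — Power factor: PF = P/|S| = 0 (leading).

(a) P = 0 W  (b) Q = -1505 VAR  (c) S = 1505 VA  (d) PF = 0 (leading)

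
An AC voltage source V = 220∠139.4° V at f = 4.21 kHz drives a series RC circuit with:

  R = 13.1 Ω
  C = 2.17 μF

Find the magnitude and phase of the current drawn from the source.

Step 1 — Angular frequency: ω = 2π·f = 2π·4210 = 2.645e+04 rad/s.
Step 2 — Component impedances:
  R: Z = R = 13.1 Ω
  C: Z = 1/(jωC) = -j/(ω·C) = 0 - j17.42 Ω
Step 3 — Series combination: Z_total = R + C = 13.1 - j17.42 Ω = 21.8∠-53.1° Ω.
Step 4 — Source phasor: V = 220∠139.4° V = -167 + j143.2 V.
Step 5 — Ohm's law: I = V / Z_total = (-167 + j143.2) / (13.1 - j17.42) = -9.855 - j2.177 A.
Step 6 — Convert to polar: |I| = 10.09 A, ∠I = -167.5°.

I = 10.09∠-167.5° A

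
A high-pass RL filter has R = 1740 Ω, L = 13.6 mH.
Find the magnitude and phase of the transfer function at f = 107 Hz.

Step 1 — Angular frequency: ω = 2π·107 = 672.3 rad/s.
Step 2 — Transfer function: H(jω) = jωL/(R + jωL).
Step 3 — Numerator jωL = j·9.143; denominator R + jωL = 1740 + j9.143.
Step 4 — H = 2.761e-05 + j0.005255.
Step 5 — Magnitude: |H| = 0.005255 (-45.6 dB); phase: φ = 89.7°.

|H| = 0.005255 (-45.6 dB), φ = 89.7°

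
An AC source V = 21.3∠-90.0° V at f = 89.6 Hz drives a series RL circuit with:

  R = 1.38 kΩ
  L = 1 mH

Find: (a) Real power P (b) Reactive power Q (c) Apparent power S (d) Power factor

Step 1 — Angular frequency: ω = 2π·f = 2π·89.6 = 563 rad/s.
Step 2 — Component impedances:
  R: Z = R = 1380 Ω
  L: Z = jωL = j·563·0.001 = 0 + j0.563 Ω
Step 3 — Series combination: Z_total = R + L = 1380 + j0.563 Ω = 1380∠0.0° Ω.
Step 4 — Source phasor: V = 21.3∠-90.0° V = 0 - j21.3 V.
Step 5 — Current: I = V / Z = -6.297e-06 - j0.01543 A = 0.01543∠-90.0° A.
Step 6 — Complex power: S = V·I* = 0.3288 + j0.0001341 VA.
Step 7 — Real power: P = Re(S) = 0.3288 W.
Step 8 — Reactive power: Q = Im(S) = 0.0001341 VAR.
Step 9 — Apparent power: |S| = 0.3288 VA.
Step 10 — Power factor: PF = P/|S| = 1 (lagging).

(a) P = 0.3288 W  (b) Q = 0.0001341 VAR  (c) S = 0.3288 VA  (d) PF = 1 (lagging)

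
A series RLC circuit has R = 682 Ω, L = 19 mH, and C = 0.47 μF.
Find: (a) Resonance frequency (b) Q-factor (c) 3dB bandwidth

Step 1 — Resonance condition Im(Z)=0 gives ω₀ = 1/√(LC).
Step 2 — ω₀ = 1/√(0.019·4.7e-07) = 1.058e+04 rad/s.
Step 3 — f₀ = ω₀/(2π) = 1684 Hz.
Step 4 — Series Q: Q = ω₀L/R = 1.058e+04·0.019/682 = 0.2948.
Step 5 — 3dB bandwidth: Δω = ω₀/Q = 3.589e+04 rad/s; BW = Δω/(2π) = 5713 Hz.

(a) f₀ = 1684 Hz  (b) Q = 0.2948  (c) BW = 5713 Hz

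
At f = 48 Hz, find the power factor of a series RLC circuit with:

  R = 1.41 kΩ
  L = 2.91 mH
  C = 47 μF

Step 1 — Angular frequency: ω = 2π·f = 2π·48 = 301.6 rad/s.
Step 2 — Component impedances:
  R: Z = R = 1410 Ω
  L: Z = jωL = j·301.6·0.00291 = 0 + j0.8776 Ω
  C: Z = 1/(jωC) = -j/(ω·C) = 0 - j70.55 Ω
Step 3 — Series combination: Z_total = R + L + C = 1410 - j69.67 Ω = 1412∠-2.8° Ω.
Step 4 — Power factor: PF = cos(φ) = Re(Z)/|Z| = 1410/1411.7 = 0.9988.
Step 5 — Type: Im(Z) = -69.67 ⇒ leading (phase φ = -2.8°).

PF = 0.9988 (leading, φ = -2.8°)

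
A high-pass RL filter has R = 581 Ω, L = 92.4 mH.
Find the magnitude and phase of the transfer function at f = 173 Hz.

Step 1 — Angular frequency: ω = 2π·173 = 1087 rad/s.
Step 2 — Transfer function: H(jω) = jωL/(R + jωL).
Step 3 — Numerator jωL = j·100.4; denominator R + jωL = 581 + j100.4.
Step 4 — H = 0.02902 + j0.1679.
Step 5 — Magnitude: |H| = 0.1703 (-15.4 dB); phase: φ = 80.2°.

|H| = 0.1703 (-15.4 dB), φ = 80.2°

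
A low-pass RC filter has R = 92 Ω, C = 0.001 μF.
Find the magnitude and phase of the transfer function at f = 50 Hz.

Step 1 — Angular frequency: ω = 2π·50 = 314.2 rad/s.
Step 2 — Transfer function: H(jω) = 1/(1 + jωRC).
Step 3 — Denominator: 1 + jωRC = 1 + j·314.2·92·1e-09 = 1 + j2.89e-05.
Step 4 — H = 1 - j2.89e-05.
Step 5 — Magnitude: |H| = 1 (-0.0 dB); phase: φ = -0.0°.

|H| = 1 (-0.0 dB), φ = -0.0°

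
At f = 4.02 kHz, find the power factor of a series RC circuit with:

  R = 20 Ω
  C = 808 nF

Step 1 — Angular frequency: ω = 2π·f = 2π·4020 = 2.526e+04 rad/s.
Step 2 — Component impedances:
  R: Z = R = 20 Ω
  C: Z = 1/(jωC) = -j/(ω·C) = 0 - j49 Ω
Step 3 — Series combination: Z_total = R + C = 20 - j49 Ω = 52.92∠-67.8° Ω.
Step 4 — Power factor: PF = cos(φ) = Re(Z)/|Z| = 20/52.92 = 0.3779.
Step 5 — Type: Im(Z) = -49 ⇒ leading (phase φ = -67.8°).

PF = 0.3779 (leading, φ = -67.8°)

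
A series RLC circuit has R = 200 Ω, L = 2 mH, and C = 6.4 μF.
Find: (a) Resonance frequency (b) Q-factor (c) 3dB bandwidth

Step 1 — Resonance condition Im(Z)=0 gives ω₀ = 1/√(LC).
Step 2 — ω₀ = 1/√(0.002·6.4e-06) = 8839 rad/s.
Step 3 — f₀ = ω₀/(2π) = 1407 Hz.
Step 4 — Series Q: Q = ω₀L/R = 8839·0.002/200 = 0.08839.
Step 5 — 3dB bandwidth: Δω = ω₀/Q = 1e+05 rad/s; BW = Δω/(2π) = 1.592e+04 Hz.

(a) f₀ = 1407 Hz  (b) Q = 0.08839  (c) BW = 1.592e+04 Hz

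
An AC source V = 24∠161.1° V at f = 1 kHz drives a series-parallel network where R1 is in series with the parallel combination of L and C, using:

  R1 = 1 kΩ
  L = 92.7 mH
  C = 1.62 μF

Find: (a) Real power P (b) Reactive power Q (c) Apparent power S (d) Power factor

Step 1 — Angular frequency: ω = 2π·f = 2π·1000 = 6283 rad/s.
Step 2 — Component impedances:
  R1: Z = R = 1000 Ω
  L: Z = jωL = j·6283·0.0927 = 0 + j582.5 Ω
  C: Z = 1/(jωC) = -j/(ω·C) = 0 - j98.24 Ω
Step 3 — Parallel branch: L || C = 1/(1/L + 1/C) = 0 - j118.2 Ω.
Step 4 — Series with R1: Z_total = R1 + (L || C) = 1000 - j118.2 Ω = 1007∠-6.7° Ω.
Step 5 — Source phasor: V = 24∠161.1° V = -22.71 + j7.774 V.
Step 6 — Current: I = V / Z = -0.0233 + j0.005021 A = 0.02383∠167.8° A.
Step 7 — Complex power: S = V·I* = 0.5681 - j0.06713 VA.
Step 8 — Real power: P = Re(S) = 0.5681 W.
Step 9 — Reactive power: Q = Im(S) = -0.06713 VAR.
Step 10 — Apparent power: |S| = 0.572 VA.
Step 11 — Power factor: PF = P/|S| = 0.9931 (leading).

(a) P = 0.5681 W  (b) Q = -0.06713 VAR  (c) S = 0.572 VA  (d) PF = 0.9931 (leading)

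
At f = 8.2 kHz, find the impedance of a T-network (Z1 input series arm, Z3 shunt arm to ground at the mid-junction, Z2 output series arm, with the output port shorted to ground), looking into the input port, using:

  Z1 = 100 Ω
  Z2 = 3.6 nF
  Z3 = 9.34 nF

Step 1 — Angular frequency: ω = 2π·f = 2π·8200 = 5.152e+04 rad/s.
Step 2 — Component impedances:
  Z1: Z = R = 100 Ω
  Z2: Z = 1/(jωC) = -j/(ω·C) = 0 - j5391 Ω
  Z3: Z = 1/(jωC) = -j/(ω·C) = 0 - j2078 Ω
Step 3 — With the output port shorted to ground, the output series arm Z2 runs from the junction to ground; the shunt arm Z3 also runs from the junction to ground. They appear in parallel: Z3 || Z2 = 0 - j1500 Ω.
Step 4 — Series with input arm Z1: Z_in = Z1 + (Z3 || Z2) = 100 - j1500 Ω = 1503∠-86.2° Ω.

Z = 100 - j1500 Ω = 1503∠-86.2° Ω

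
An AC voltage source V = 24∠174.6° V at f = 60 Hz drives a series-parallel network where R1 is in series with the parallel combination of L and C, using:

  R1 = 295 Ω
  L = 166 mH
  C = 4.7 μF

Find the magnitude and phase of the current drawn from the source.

Step 1 — Angular frequency: ω = 2π·f = 2π·60 = 377 rad/s.
Step 2 — Component impedances:
  R1: Z = R = 295 Ω
  L: Z = jωL = j·377·0.166 = 0 + j62.58 Ω
  C: Z = 1/(jωC) = -j/(ω·C) = 0 - j564.4 Ω
Step 3 — Parallel branch: L || C = 1/(1/L + 1/C) = 0 + j70.39 Ω.
Step 4 — Series with R1: Z_total = R1 + (L || C) = 295 + j70.39 Ω = 303.3∠13.4° Ω.
Step 5 — Source phasor: V = 24∠174.6° V = -23.89 + j2.259 V.
Step 6 — Ohm's law: I = V / Z_total = (-23.89 + j2.259) / (295 + j70.39) = -0.0749 + j0.02553 A.
Step 7 — Convert to polar: |I| = 0.07913 A, ∠I = 161.2°.

I = 0.07913∠161.2° A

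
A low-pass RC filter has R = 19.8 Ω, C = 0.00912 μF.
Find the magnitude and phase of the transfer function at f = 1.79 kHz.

Step 1 — Angular frequency: ω = 2π·1790 = 1.125e+04 rad/s.
Step 2 — Transfer function: H(jω) = 1/(1 + jωRC).
Step 3 — Denominator: 1 + jωRC = 1 + j·1.125e+04·19.8·9.12e-09 = 1 + j0.002031.
Step 4 — H = 1 - j0.002031.
Step 5 — Magnitude: |H| = 1 (-0.0 dB); phase: φ = -0.1°.

|H| = 1 (-0.0 dB), φ = -0.1°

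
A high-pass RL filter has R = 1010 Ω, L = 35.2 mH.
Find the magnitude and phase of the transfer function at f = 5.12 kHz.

Step 1 — Angular frequency: ω = 2π·5120 = 3.217e+04 rad/s.
Step 2 — Transfer function: H(jω) = jωL/(R + jωL).
Step 3 — Numerator jωL = j·1132; denominator R + jωL = 1010 + j1132.
Step 4 — H = 0.5569 + j0.4967.
Step 5 — Magnitude: |H| = 0.7463 (-2.5 dB); phase: φ = 41.7°.

|H| = 0.7463 (-2.5 dB), φ = 41.7°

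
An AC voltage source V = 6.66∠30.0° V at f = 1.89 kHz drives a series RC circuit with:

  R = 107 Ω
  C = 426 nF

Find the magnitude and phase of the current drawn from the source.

Step 1 — Angular frequency: ω = 2π·f = 2π·1890 = 1.188e+04 rad/s.
Step 2 — Component impedances:
  R: Z = R = 107 Ω
  C: Z = 1/(jωC) = -j/(ω·C) = 0 - j197.7 Ω
Step 3 — Series combination: Z_total = R + C = 107 - j197.7 Ω = 224.8∠-61.6° Ω.
Step 4 — Source phasor: V = 6.66∠30.0° V = 5.768 + j3.33 V.
Step 5 — Ohm's law: I = V / Z_total = (5.768 + j3.33) / (107 - j197.7) = -0.0008136 + j0.02962 A.
Step 6 — Convert to polar: |I| = 0.02963 A, ∠I = 91.6°.

I = 0.02963∠91.6° A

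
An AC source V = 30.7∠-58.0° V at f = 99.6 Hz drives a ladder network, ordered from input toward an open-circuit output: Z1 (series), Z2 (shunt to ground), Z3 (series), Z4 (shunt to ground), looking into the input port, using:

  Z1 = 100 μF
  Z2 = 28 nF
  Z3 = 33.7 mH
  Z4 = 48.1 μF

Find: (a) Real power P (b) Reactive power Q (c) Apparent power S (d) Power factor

Step 1 — Angular frequency: ω = 2π·f = 2π·99.6 = 625.8 rad/s.
Step 2 — Component impedances:
  Z1: Z = 1/(jωC) = -j/(ω·C) = 0 - j15.98 Ω
  Z2: Z = 1/(jωC) = -j/(ω·C) = 0 - j5.707e+04 Ω
  Z3: Z = jωL = j·625.8·0.0337 = 0 + j21.09 Ω
  Z4: Z = 1/(jωC) = -j/(ω·C) = 0 - j33.22 Ω
Step 3 — Ladder network (open output): work backward from the far end, alternating series and parallel combinations. Z_in = 0 - j28.11 Ω = 28.11∠-90.0° Ω.
Step 4 — Source phasor: V = 30.7∠-58.0° V = 16.27 - j26.04 V.
Step 5 — Current: I = V / Z = 0.9262 + j0.5788 A = 1.092∠32.0° A.
Step 6 — Complex power: S = V·I* = 0 - j33.53 VA.
Step 7 — Real power: P = Re(S) = 0 W.
Step 8 — Reactive power: Q = Im(S) = -33.53 VAR.
Step 9 — Apparent power: |S| = 33.53 VA.
Step 10 — Power factor: PF = P/|S| = 0 (leading).

(a) P = 0 W  (b) Q = -33.53 VAR  (c) S = 33.53 VA  (d) PF = 0 (leading)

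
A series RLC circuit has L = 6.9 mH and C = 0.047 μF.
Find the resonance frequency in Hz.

Step 1 — Resonance condition Im(Z)=0 gives ω₀ = 1/√(LC).
Step 2 — ω₀ = 1/√(0.0069·4.7e-08) = 5.553e+04 rad/s.
Step 3 — f₀ = ω₀/(2π) = 8838 Hz.

f₀ = 8838 Hz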